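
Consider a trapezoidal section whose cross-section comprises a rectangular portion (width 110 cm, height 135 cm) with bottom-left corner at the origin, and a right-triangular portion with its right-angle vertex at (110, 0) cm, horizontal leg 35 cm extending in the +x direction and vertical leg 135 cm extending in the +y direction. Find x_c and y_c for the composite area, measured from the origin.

x_c = 64.15 cm, y_c = 64.41 cm

Part | A | x̄ᵢ | ȳᵢ | A·x̄ᵢ | A·ȳᵢ
rectangular portion | 14850.00 | 55.00 | 67.50 | 816750.00 | 1002375.00
triangular portion | 2362.50 | 121.67 | 45.00 | 287437.50 | 106312.50
Σ | 17212.50 |  |  | 1104187.50 | 1108687.50
x_c = 1104187.50 / 17212.50 = 64.15 cm
y_c = 1108687.50 / 17212.50 = 64.41 cm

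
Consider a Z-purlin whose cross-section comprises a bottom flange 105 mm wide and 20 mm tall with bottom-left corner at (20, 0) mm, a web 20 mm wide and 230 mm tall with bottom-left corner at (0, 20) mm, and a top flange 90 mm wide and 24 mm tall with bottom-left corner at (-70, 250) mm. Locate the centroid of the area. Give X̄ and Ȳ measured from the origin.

X̄ = 16.28 mm, Ȳ = 136.33 mm

bottom flange: A = 105 × 20 = 2100.00, centroid at (72.50, 10.00).
web: A = 20 × 230 = 4600.00, centroid at (10.00, 135.00).
top flange: A = 90 × 24 = 2160.00, centroid at (-25.00, 262.00).
ΣA = 8860.00 mm², ΣAX̄ = 144250.00 mm³, ΣAȲ = 1207920.00 mm³.
X̄ = 144250.00/8860.00 = 16.28 mm; Ȳ = 1207920.00/8860.00 = 136.33 mm.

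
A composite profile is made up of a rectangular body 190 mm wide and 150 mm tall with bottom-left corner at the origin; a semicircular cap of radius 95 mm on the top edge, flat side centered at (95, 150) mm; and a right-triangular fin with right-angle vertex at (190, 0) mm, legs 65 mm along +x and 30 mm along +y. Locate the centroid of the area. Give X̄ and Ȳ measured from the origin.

rectangular body: A = 190 × 150 = 28500.00, centroid at (95.00, 75.00).
semicircular top: A = ½π·95² = 14176.44, centroid at (95.00, 190.32).
triangular fin: A = ½·65·30 = 975.00, centroid at (211.67, 10.00).
ΣA = 43651.44 mm², ΣAX̄ = 4260636.50 mm³, ΣAȲ = 4845298.86 mm³.
X̄ = 4260636.50/43651.44 = 97.61 mm; Ȳ = 4845298.86/43651.44 = 111.00 mm.

X̄ = 97.61 mm, Ȳ = 111.00 mm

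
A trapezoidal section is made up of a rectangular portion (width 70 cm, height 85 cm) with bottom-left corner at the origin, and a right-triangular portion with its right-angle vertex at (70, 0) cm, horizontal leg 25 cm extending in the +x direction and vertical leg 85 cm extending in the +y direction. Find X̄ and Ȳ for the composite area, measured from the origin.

X̄ = 41.57 cm, Ȳ = 40.35 cm

rectangular portion: A = 70 × 85 = 5950.00, centroid at (35.00, 42.50).
triangular portion: A = ½·25·85 = 1062.50, centroid at (78.33, 28.33).
ΣA = 7012.50 cm²
ΣAX̄ = (5950.00)(35.00) + (1062.50)(78.33) = 291479.17 cm³
ΣAȲ = (5950.00)(42.50) + (1062.50)(28.33) = 282979.17 cm³
X̄ = 291479.17 / 7012.50 = 41.57 cm
Ȳ = 282979.17 / 7012.50 = 40.35 cm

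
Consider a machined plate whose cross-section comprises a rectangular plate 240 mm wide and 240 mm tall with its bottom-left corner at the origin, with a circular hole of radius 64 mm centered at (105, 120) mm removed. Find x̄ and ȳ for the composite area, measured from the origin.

plate: A = 240 × 240 = 57600.00, centroid at (120.00, 120.00).
hole: A = −π·64² = -12867.96, centroid at (105.00, 120.00).
ΣA = 44732.04 mm², ΣAx̄ = 5560863.83 mm³, ΣAȳ = 5367844.38 mm³.
x̄ = 5560863.83/44732.04 = 124.32 mm; ȳ = 5367844.38/44732.04 = 120.00 mm.

x̄ = 124.32 mm, ȳ = 120.00 mm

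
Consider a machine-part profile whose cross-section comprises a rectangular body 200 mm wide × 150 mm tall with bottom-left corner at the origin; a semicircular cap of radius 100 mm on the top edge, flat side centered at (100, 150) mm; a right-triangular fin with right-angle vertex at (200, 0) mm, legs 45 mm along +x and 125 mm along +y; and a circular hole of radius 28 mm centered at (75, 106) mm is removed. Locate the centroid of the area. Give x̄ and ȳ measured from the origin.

rectangular body: A = 200 × 150 = 30000.00, centroid at (100.00, 75.00).
semicircular top: A = ½π·100² = 15707.96, centroid at (100.00, 192.44).
triangular fin: A = ½·45·125 = 2812.50, centroid at (215.00, 41.67).
hole: A = −π·28² = -2463.01, centroid at (75.00, 106.00).
ΣA = 46057.45 mm²
ΣAx̄ = (30000.00)(100.00) + (15707.96)(100.00) + (2812.50)(215.00) + (-2463.01)(75.00) = 4990758.18 mm³
ΣAȳ = (30000.00)(75.00) + (15707.96)(192.44) + (2812.50)(41.67) + (-2463.01)(106.00) = 5128969.74 mm³
x̄ = 4990758.18 / 46057.45 = 108.36 mm
ȳ = 5128969.74 / 46057.45 = 111.36 mm

x̄ = 108.36 mm, ȳ = 111.36 mm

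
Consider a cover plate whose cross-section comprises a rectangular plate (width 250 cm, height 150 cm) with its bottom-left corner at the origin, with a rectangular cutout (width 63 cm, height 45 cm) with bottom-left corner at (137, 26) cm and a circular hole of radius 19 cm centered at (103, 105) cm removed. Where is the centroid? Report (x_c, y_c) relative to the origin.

plate: A = 250 × 150 = 37500.00, centroid at (125.00, 75.00).
hole 1: A = −(63 × 45) = -2835.00, centroid at (168.50, 48.50).
hole 2: A = −π·19² = -1134.11, centroid at (103.00, 105.00).
ΣA = 33530.89 cm², ΣAx_c = 4092988.66 cm³, ΣAy_c = 2555920.43 cm³.
x_c = 4092988.66/33530.89 = 122.07 cm; y_c = 2555920.43/33530.89 = 76.23 cm.

x_c = 122.07 cm, y_c = 76.23 cm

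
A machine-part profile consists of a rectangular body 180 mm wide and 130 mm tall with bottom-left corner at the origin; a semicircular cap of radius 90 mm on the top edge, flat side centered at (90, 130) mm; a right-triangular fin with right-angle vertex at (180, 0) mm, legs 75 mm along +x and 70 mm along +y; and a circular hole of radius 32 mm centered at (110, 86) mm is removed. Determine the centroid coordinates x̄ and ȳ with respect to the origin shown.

rectangular body: A = 180 × 130 = 23400.00, centroid at (90.00, 65.00).
semicircular top: A = ½π·90² = 12723.45, centroid at (90.00, 168.20).
triangular fin: A = ½·75·70 = 2625.00, centroid at (205.00, 23.33).
hole: A = −π·32² = -3216.99, centroid at (110.00, 86.00).
ΣA = 35531.46 mm²
ΣAx̄ = (23400.00)(90.00) + (12723.45)(90.00) + (2625.00)(205.00) + (-3216.99)(110.00) = 3435366.53 mm³
ΣAȳ = (23400.00)(65.00) + (12723.45)(168.20) + (2625.00)(23.33) + (-3216.99)(86.00) = 3445637.32 mm³
x̄ = 3435366.53 / 35531.46 = 96.69 mm
ȳ = 3445637.32 / 35531.46 = 96.97 mm

x̄ = 96.69 mm, ȳ = 96.97 mm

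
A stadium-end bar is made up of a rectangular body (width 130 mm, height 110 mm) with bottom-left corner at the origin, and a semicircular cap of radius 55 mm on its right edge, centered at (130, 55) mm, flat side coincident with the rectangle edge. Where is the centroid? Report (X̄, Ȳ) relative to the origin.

rectangular body: A = 130 × 110 = 14300.00, centroid at (65.00, 55.00).
semicircular end: A = ½π·55² = 4751.66, centroid at (153.34, 55.00).
ΣA = 19051.66 mm², ΣAX̄ = 1658132.32 mm³, ΣAȲ = 1047841.24 mm³.
X̄ = 1658132.32/19051.66 = 87.03 mm; Ȳ = 1047841.24/19051.66 = 55.00 mm.

X̄ = 87.03 mm, Ȳ = 55.00 mm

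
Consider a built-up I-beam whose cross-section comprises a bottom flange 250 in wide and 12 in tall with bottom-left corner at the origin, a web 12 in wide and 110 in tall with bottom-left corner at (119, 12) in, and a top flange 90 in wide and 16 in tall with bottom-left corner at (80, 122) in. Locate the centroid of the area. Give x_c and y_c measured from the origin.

bottom flange: A = 250 × 12 = 3000.00, centroid at (125.00, 6.00).
web: A = 12 × 110 = 1320.00, centroid at (125.00, 67.00).
top flange: A = 90 × 16 = 1440.00, centroid at (125.00, 130.00).
ΣA = 5760.00 in², ΣAx_c = 720000.00 in³, ΣAy_c = 293640.00 in³.
x_c = 720000.00/5760.00 = 125.00 in; y_c = 293640.00/5760.00 = 50.98 in.

x_c = 125.00 in, y_c = 50.98 in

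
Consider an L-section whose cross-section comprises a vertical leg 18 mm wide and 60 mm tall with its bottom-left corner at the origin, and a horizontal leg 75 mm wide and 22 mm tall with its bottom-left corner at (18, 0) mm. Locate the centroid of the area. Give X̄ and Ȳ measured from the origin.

X̄ = 37.10 mm, Ȳ = 18.52 mm

vertical leg: A = 18 × 60 = 1080.00, centroid at (9.00, 30.00).
horizontal leg: A = 75 × 22 = 1650.00, centroid at (55.50, 11.00).
ΣA = 2730.00 mm², ΣAX̄ = 101295.00 mm³, ΣAȲ = 50550.00 mm³.
X̄ = 101295.00/2730.00 = 37.10 mm; Ȳ = 50550.00/2730.00 = 18.52 mm.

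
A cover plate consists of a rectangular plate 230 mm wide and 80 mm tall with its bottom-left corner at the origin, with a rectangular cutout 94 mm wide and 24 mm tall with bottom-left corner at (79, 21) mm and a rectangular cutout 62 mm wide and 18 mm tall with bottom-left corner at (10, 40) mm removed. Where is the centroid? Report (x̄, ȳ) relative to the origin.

Part | A | x̄ᵢ | ȳᵢ | A·x̄ᵢ | A·ȳᵢ
plate | 18400.00 | 115.00 | 40.00 | 2116000.00 | 736000.00
hole 1 | -2256.00 | 126.00 | 33.00 | -284256.00 | -74448.00
hole 2 | -1116.00 | 41.00 | 49.00 | -45756.00 | -54684.00
Σ | 15028.00 |  |  | 1785988.00 | 606868.00
x̄ = 1785988.00 / 15028.00 = 118.84 mm
ȳ = 606868.00 / 15028.00 = 40.38 mm

x̄ = 118.84 mm, ȳ = 40.38 mm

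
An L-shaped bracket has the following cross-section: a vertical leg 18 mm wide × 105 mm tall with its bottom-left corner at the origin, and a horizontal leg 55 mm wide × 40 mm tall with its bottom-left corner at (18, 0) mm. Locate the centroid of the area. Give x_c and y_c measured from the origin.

vertical leg: A = 18 × 105 = 1890.00, centroid at (9.00, 52.50).
horizontal leg: A = 55 × 40 = 2200.00, centroid at (45.50, 20.00).
ΣA = 4090.00 mm²
ΣAx_c = (1890.00)(9.00) + (2200.00)(45.50) = 117110.00 mm³
ΣAy_c = (1890.00)(52.50) + (2200.00)(20.00) = 143225.00 mm³
x_c = 117110.00 / 4090.00 = 28.63 mm
y_c = 143225.00 / 4090.00 = 35.02 mm

x_c = 28.63 mm, y_c = 35.02 mm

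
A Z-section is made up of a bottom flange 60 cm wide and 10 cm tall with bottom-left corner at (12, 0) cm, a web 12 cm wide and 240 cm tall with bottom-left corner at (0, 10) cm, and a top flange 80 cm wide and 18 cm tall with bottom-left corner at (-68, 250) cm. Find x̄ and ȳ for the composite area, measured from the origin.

bottom flange: A = 60 × 10 = 600.00, centroid at (42.00, 5.00).
web: A = 12 × 240 = 2880.00, centroid at (6.00, 130.00).
top flange: A = 80 × 18 = 1440.00, centroid at (-28.00, 259.00).
ΣA = 4920.00 cm², ΣAx̄ = 2160.00 cm³, ΣAȳ = 750360.00 cm³.
x̄ = 2160.00/4920.00 = 0.44 cm; ȳ = 750360.00/4920.00 = 152.51 cm.

x̄ = 0.44 cm, ȳ = 152.51 cm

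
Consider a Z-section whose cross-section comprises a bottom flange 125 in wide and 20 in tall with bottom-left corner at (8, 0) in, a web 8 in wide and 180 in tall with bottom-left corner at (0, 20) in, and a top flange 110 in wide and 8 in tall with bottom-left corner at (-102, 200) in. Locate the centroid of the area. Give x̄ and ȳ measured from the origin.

x̄ = 29.18 in, ȳ = 75.29 in

Part | A | x̄ᵢ | ȳᵢ | A·x̄ᵢ | A·ȳᵢ
bottom flange | 2500.00 | 70.50 | 10.00 | 176250.00 | 25000.00
web | 1440.00 | 4.00 | 110.00 | 5760.00 | 158400.00
top flange | 880.00 | -47.00 | 204.00 | -41360.00 | 179520.00
Σ | 4820.00 |  |  | 140650.00 | 362920.00
x̄ = 140650.00 / 4820.00 = 29.18 in
ȳ = 362920.00 / 4820.00 = 75.29 in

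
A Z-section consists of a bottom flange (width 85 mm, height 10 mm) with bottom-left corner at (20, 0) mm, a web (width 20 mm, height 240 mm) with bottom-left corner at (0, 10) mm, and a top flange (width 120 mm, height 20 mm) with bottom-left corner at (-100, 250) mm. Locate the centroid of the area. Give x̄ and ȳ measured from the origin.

bottom flange: A = 85 × 10 = 850.00, centroid at (62.50, 5.00).
web: A = 20 × 240 = 4800.00, centroid at (10.00, 130.00).
top flange: A = 120 × 20 = 2400.00, centroid at (-40.00, 260.00).
ΣA = 8050.00 mm², ΣAx̄ = 5125.00 mm³, ΣAȳ = 1252250.00 mm³.
x̄ = 5125.00/8050.00 = 0.64 mm; ȳ = 1252250.00/8050.00 = 155.56 mm.

x̄ = 0.64 mm, ȳ = 155.56 mm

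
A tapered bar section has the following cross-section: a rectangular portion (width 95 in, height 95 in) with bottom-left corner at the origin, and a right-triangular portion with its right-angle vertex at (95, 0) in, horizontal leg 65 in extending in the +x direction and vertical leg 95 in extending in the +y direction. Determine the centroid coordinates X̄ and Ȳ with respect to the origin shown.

Part | A | x̄ᵢ | ȳᵢ | A·x̄ᵢ | A·ȳᵢ
rectangular portion | 9025.00 | 47.50 | 47.50 | 428687.50 | 428687.50
triangular portion | 3087.50 | 116.67 | 31.67 | 360208.33 | 97770.83
Σ | 12112.50 |  |  | 788895.83 | 526458.33
X̄ = 788895.83 / 12112.50 = 65.13 in
Ȳ = 526458.33 / 12112.50 = 43.46 in

X̄ = 65.13 in, Ȳ = 43.46 in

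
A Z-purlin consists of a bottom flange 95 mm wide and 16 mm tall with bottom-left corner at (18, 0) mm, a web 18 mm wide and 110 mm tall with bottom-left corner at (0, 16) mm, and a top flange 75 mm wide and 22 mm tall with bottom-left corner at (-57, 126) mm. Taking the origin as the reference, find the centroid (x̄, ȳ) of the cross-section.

x̄ = 16.54 mm, ȳ = 73.55 mm

bottom flange: A = 95 × 16 = 1520.00, centroid at (65.50, 8.00).
web: A = 18 × 110 = 1980.00, centroid at (9.00, 71.00).
top flange: A = 75 × 22 = 1650.00, centroid at (-19.50, 137.00).
ΣA = 5150.00 mm², ΣAx̄ = 85205.00 mm³, ΣAȳ = 378790.00 mm³.
x̄ = 85205.00/5150.00 = 16.54 mm; ȳ = 378790.00/5150.00 = 73.55 mm.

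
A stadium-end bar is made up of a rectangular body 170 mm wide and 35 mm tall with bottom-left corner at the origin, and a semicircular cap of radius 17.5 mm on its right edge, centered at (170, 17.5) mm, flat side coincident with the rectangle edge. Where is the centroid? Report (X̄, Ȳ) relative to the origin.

X̄ = 91.91 mm, Ȳ = 17.50 mm

Part | A | x̄ᵢ | ȳᵢ | A·x̄ᵢ | A·ȳᵢ
rectangular body | 5950.00 | 85.00 | 17.50 | 505750.00 | 104125.00
semicircular end | 481.06 | 177.43 | 17.50 | 85352.50 | 8418.49
Σ | 6431.06 |  |  | 591102.50 | 112543.49
X̄ = 591102.50 / 6431.06 = 91.91 mm
Ȳ = 112543.49 / 6431.06 = 17.50 mm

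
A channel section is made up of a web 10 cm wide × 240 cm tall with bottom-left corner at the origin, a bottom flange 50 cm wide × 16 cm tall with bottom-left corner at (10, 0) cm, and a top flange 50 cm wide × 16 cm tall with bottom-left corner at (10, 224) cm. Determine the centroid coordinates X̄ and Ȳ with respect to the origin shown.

web: A = 10 × 240 = 2400.00, centroid at (5.00, 120.00).
bottom flange: A = 50 × 16 = 800.00, centroid at (35.00, 8.00).
top flange: A = 50 × 16 = 800.00, centroid at (35.00, 232.00).
ΣA = 4000.00 cm²
ΣAX̄ = (2400.00)(5.00) + (800.00)(35.00) + (800.00)(35.00) = 68000.00 cm³
ΣAȲ = (2400.00)(120.00) + (800.00)(8.00) + (800.00)(232.00) = 480000.00 cm³
X̄ = 68000.00 / 4000.00 = 17.00 cm
Ȳ = 480000.00 / 4000.00 = 120.00 cm

X̄ = 17.00 cm, Ȳ = 120.00 cm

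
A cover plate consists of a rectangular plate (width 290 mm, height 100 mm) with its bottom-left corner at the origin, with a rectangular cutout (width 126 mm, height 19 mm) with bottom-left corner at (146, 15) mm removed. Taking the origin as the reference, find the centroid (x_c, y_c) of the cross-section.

plate: A = 290 × 100 = 29000.00, centroid at (145.00, 50.00).
hole: A = −(126 × 19) = -2394.00, centroid at (209.00, 24.50).
ΣA = 26606.00 mm²
ΣAx_c = (29000.00)(145.00) + (-2394.00)(209.00) = 3704654.00 mm³
ΣAy_c = (29000.00)(50.00) + (-2394.00)(24.50) = 1391347.00 mm³
x_c = 3704654.00 / 26606.00 = 139.24 mm
y_c = 1391347.00 / 26606.00 = 52.29 mm

x_c = 139.24 mm, y_c = 52.29 mm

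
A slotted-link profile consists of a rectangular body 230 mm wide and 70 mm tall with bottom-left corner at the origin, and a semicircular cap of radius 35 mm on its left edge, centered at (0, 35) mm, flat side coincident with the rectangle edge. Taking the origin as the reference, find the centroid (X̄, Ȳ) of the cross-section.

X̄ = 101.14 mm, Ȳ = 35.00 mm

rectangular body: A = 230 × 70 = 16100.00, centroid at (115.00, 35.00).
semicircular end: A = ½π·35² = 1924.23, centroid at (-14.85, 35.00).
ΣA = 18024.23 mm², ΣAX̄ = 1822916.67 mm³, ΣAȲ = 630847.89 mm³.
X̄ = 1822916.67/18024.23 = 101.14 mm; Ȳ = 630847.89/18024.23 = 35.00 mm.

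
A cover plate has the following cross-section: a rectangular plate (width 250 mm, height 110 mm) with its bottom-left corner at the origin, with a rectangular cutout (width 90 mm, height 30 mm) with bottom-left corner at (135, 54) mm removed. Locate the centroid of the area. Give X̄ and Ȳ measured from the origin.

plate: A = 250 × 110 = 27500.00, centroid at (125.00, 55.00).
hole: A = −(90 × 30) = -2700.00, centroid at (180.00, 69.00).
ΣA = 24800.00 mm²
ΣAX̄ = (27500.00)(125.00) + (-2700.00)(180.00) = 2951500.00 mm³
ΣAȲ = (27500.00)(55.00) + (-2700.00)(69.00) = 1326200.00 mm³
X̄ = 2951500.00 / 24800.00 = 119.01 mm
Ȳ = 1326200.00 / 24800.00 = 53.48 mm

X̄ = 119.01 mm, Ȳ = 53.48 mm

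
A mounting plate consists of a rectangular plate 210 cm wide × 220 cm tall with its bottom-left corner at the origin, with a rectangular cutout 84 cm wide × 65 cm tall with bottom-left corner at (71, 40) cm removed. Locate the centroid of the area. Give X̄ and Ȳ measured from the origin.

plate: A = 210 × 220 = 46200.00, centroid at (105.00, 110.00).
hole: A = −(84 × 65) = -5460.00, centroid at (113.00, 72.50).
ΣA = 40740.00 cm²
ΣAX̄ = (46200.00)(105.00) + (-5460.00)(113.00) = 4234020.00 cm³
ΣAȲ = (46200.00)(110.00) + (-5460.00)(72.50) = 4686150.00 cm³
X̄ = 4234020.00 / 40740.00 = 103.93 cm
Ȳ = 4686150.00 / 40740.00 = 115.03 cm

X̄ = 103.93 cm, Ȳ = 115.03 cm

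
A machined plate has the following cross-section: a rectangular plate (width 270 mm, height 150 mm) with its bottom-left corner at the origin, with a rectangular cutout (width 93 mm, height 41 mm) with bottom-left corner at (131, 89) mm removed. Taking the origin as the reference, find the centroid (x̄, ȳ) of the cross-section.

x̄ = 130.58 mm, ȳ = 71.41 mm

Part | A | x̄ᵢ | ȳᵢ | A·x̄ᵢ | A·ȳᵢ
plate | 40500.00 | 135.00 | 75.00 | 5467500.00 | 3037500.00
hole | -3813.00 | 177.50 | 109.50 | -676807.50 | -417523.50
Σ | 36687.00 |  |  | 4790692.50 | 2619976.50
x̄ = 4790692.50 / 36687.00 = 130.58 mm
ȳ = 2619976.50 / 36687.00 = 71.41 mm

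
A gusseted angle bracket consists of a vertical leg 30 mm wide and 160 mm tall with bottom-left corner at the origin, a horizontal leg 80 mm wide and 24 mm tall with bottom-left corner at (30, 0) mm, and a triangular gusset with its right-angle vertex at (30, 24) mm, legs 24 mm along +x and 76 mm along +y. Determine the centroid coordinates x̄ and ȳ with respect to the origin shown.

x̄ = 31.58 mm, ȳ = 59.23 mm

vertical leg: A = 30 × 160 = 4800.00, centroid at (15.00, 80.00).
horizontal leg: A = 80 × 24 = 1920.00, centroid at (70.00, 12.00).
gusset: A = ½·24·76 = 912.00, centroid at (38.00, 49.33).
ΣA = 7632.00 mm²
ΣAx̄ = (4800.00)(15.00) + (1920.00)(70.00) + (912.00)(38.00) = 241056.00 mm³
ΣAȳ = (4800.00)(80.00) + (1920.00)(12.00) + (912.00)(49.33) = 452032.00 mm³
x̄ = 241056.00 / 7632.00 = 31.58 mm
ȳ = 452032.00 / 7632.00 = 59.23 mm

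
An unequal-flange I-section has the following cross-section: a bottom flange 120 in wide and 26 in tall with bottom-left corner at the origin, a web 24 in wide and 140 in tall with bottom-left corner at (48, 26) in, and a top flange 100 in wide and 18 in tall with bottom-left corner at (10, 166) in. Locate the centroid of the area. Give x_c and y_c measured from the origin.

bottom flange: A = 120 × 26 = 3120.00, centroid at (60.00, 13.00).
web: A = 24 × 140 = 3360.00, centroid at (60.00, 96.00).
top flange: A = 100 × 18 = 1800.00, centroid at (60.00, 175.00).
ΣA = 8280.00 in²
ΣAx_c = (3120.00)(60.00) + (3360.00)(60.00) + (1800.00)(60.00) = 496800.00 in³
ΣAy_c = (3120.00)(13.00) + (3360.00)(96.00) + (1800.00)(175.00) = 678120.00 in³
x_c = 496800.00 / 8280.00 = 60.00 in
y_c = 678120.00 / 8280.00 = 81.90 in

x_c = 60.00 in, y_c = 81.90 in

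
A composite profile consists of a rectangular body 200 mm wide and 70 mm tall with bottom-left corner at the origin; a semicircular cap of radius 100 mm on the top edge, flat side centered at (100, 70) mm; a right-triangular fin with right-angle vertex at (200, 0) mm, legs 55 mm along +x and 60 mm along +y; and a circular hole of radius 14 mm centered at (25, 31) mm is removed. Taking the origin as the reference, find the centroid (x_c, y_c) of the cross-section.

x_c = 107.85 mm, y_c = 73.84 mm

Part | A | x̄ᵢ | ȳᵢ | A·x̄ᵢ | A·ȳᵢ
rectangular body | 14000.00 | 100.00 | 35.00 | 1400000.00 | 490000.00
semicircular top | 15707.96 | 100.00 | 112.44 | 1570796.33 | 1766224.10
triangular fin | 1650.00 | 218.33 | 20.00 | 360250.00 | 33000.00
hole | -615.75 | 25.00 | 31.00 | -15393.80 | -19088.32
Σ | 30742.21 |  |  | 3315652.52 | 2270135.78
x_c = 3315652.52 / 30742.21 = 107.85 mm
y_c = 2270135.78 / 30742.21 = 73.84 mm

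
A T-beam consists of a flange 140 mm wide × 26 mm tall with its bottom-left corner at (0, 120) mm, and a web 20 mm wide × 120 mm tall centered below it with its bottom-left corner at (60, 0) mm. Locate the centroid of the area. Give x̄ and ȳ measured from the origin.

x̄ = 70.00 mm, ȳ = 103.99 mm

web: A = 20 × 120 = 2400.00, centroid at (70.00, 60.00).
flange: A = 140 × 26 = 3640.00, centroid at (70.00, 133.00).
ΣA = 6040.00 mm²
ΣAx̄ = (2400.00)(70.00) + (3640.00)(70.00) = 422800.00 mm³
ΣAȳ = (2400.00)(60.00) + (3640.00)(133.00) = 628120.00 mm³
x̄ = 422800.00 / 6040.00 = 70.00 mm
ȳ = 628120.00 / 6040.00 = 103.99 mm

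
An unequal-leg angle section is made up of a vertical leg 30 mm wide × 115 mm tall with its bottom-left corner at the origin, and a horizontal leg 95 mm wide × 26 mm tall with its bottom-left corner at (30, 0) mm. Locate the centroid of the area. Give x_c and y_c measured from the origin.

vertical leg: A = 30 × 115 = 3450.00, centroid at (15.00, 57.50).
horizontal leg: A = 95 × 26 = 2470.00, centroid at (77.50, 13.00).
ΣA = 5920.00 mm², ΣAx_c = 243175.00 mm³, ΣAy_c = 230485.00 mm³.
x_c = 243175.00/5920.00 = 41.08 mm; y_c = 230485.00/5920.00 = 38.93 mm.

x_c = 41.08 mm, y_c = 38.93 mm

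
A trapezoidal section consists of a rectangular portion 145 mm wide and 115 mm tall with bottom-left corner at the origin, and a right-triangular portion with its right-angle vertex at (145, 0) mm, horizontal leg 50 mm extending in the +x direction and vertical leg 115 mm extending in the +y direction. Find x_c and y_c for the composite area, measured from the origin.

x_c = 85.61 mm, y_c = 54.68 mm

rectangular portion: A = 145 × 115 = 16675.00, centroid at (72.50, 57.50).
triangular portion: A = ½·50·115 = 2875.00, centroid at (161.67, 38.33).
ΣA = 19550.00 mm², ΣAx_c = 1673729.17 mm³, ΣAy_c = 1069020.83 mm³.
x_c = 1673729.17/19550.00 = 85.61 mm; y_c = 1069020.83/19550.00 = 54.68 mm.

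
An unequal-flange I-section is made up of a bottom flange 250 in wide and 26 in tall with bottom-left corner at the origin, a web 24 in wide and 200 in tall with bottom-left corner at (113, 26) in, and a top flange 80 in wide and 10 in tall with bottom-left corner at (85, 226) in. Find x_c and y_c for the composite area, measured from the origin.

bottom flange: A = 250 × 26 = 6500.00, centroid at (125.00, 13.00).
web: A = 24 × 200 = 4800.00, centroid at (125.00, 126.00).
top flange: A = 80 × 10 = 800.00, centroid at (125.00, 231.00).
ΣA = 12100.00 in², ΣAx_c = 1512500.00 in³, ΣAy_c = 874100.00 in³.
x_c = 1512500.00/12100.00 = 125.00 in; y_c = 874100.00/12100.00 = 72.24 in.

x_c = 125.00 in, y_c = 72.24 in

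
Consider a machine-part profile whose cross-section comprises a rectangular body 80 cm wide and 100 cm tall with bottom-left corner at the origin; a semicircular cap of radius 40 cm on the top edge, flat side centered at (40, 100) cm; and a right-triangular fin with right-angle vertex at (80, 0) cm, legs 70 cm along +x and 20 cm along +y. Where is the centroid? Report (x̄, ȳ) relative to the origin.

rectangular body: A = 80 × 100 = 8000.00, centroid at (40.00, 50.00).
semicircular top: A = ½π·40² = 2513.27, centroid at (40.00, 116.98).
triangular fin: A = ½·70·20 = 700.00, centroid at (103.33, 6.67).
ΣA = 11213.27 cm²
ΣAx̄ = (8000.00)(40.00) + (2513.27)(40.00) + (700.00)(103.33) = 492864.30 cm³
ΣAȳ = (8000.00)(50.00) + (2513.27)(116.98) + (700.00)(6.67) = 698660.75 cm³
x̄ = 492864.30 / 11213.27 = 43.95 cm
ȳ = 698660.75 / 11213.27 = 62.31 cm

x̄ = 43.95 cm, ȳ = 62.31 cm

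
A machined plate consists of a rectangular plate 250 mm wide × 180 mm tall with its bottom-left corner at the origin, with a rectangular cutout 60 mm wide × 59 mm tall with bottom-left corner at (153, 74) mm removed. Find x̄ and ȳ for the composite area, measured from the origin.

Part | A | x̄ᵢ | ȳᵢ | A·x̄ᵢ | A·ȳᵢ
plate | 45000.00 | 125.00 | 90.00 | 5625000.00 | 4050000.00
hole | -3540.00 | 183.00 | 103.50 | -647820.00 | -366390.00
Σ | 41460.00 |  |  | 4977180.00 | 3683610.00
x̄ = 4977180.00 / 41460.00 = 120.05 mm
ȳ = 3683610.00 / 41460.00 = 88.85 mm

x̄ = 120.05 mm, ȳ = 88.85 mm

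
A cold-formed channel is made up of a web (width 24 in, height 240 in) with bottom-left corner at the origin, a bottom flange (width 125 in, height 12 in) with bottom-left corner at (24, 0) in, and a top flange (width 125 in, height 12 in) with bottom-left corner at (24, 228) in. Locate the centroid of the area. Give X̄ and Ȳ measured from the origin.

X̄ = 37.51 in, Ȳ = 120.00 in

web: A = 24 × 240 = 5760.00, centroid at (12.00, 120.00).
bottom flange: A = 125 × 12 = 1500.00, centroid at (86.50, 6.00).
top flange: A = 125 × 12 = 1500.00, centroid at (86.50, 234.00).
ΣA = 8760.00 in²
ΣAX̄ = (5760.00)(12.00) + (1500.00)(86.50) + (1500.00)(86.50) = 328620.00 in³
ΣAȲ = (5760.00)(120.00) + (1500.00)(6.00) + (1500.00)(234.00) = 1051200.00 in³
X̄ = 328620.00 / 8760.00 = 37.51 in
Ȳ = 1051200.00 / 8760.00 = 120.00 in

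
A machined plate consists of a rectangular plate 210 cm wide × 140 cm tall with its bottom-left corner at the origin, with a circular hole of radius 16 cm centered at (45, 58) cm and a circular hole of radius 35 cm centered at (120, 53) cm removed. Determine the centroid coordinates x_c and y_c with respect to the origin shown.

plate: A = 210 × 140 = 29400.00, centroid at (105.00, 70.00).
hole 1: A = −π·16² = -804.25, centroid at (45.00, 58.00).
hole 2: A = −π·35² = -3848.45, centroid at (120.00, 53.00).
ΣA = 24747.30 cm², ΣAx_c = 2588994.73 cm³, ΣAy_c = 1807385.73 cm³.
x_c = 2588994.73/24747.30 = 104.62 cm; y_c = 1807385.73/24747.30 = 73.03 cm.

x_c = 104.62 cm, y_c = 73.03 cm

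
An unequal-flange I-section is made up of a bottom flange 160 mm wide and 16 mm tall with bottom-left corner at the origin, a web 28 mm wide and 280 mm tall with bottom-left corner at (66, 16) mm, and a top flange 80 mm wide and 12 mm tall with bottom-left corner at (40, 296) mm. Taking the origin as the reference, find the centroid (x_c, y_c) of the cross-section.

bottom flange: A = 160 × 16 = 2560.00, centroid at (80.00, 8.00).
web: A = 28 × 280 = 7840.00, centroid at (80.00, 156.00).
top flange: A = 80 × 12 = 960.00, centroid at (80.00, 302.00).
ΣA = 11360.00 mm²
ΣAx_c = (2560.00)(80.00) + (7840.00)(80.00) + (960.00)(80.00) = 908800.00 mm³
ΣAy_c = (2560.00)(8.00) + (7840.00)(156.00) + (960.00)(302.00) = 1533440.00 mm³
x_c = 908800.00 / 11360.00 = 80.00 mm
y_c = 1533440.00 / 11360.00 = 134.99 mm

x_c = 80.00 mm, y_c = 134.99 mm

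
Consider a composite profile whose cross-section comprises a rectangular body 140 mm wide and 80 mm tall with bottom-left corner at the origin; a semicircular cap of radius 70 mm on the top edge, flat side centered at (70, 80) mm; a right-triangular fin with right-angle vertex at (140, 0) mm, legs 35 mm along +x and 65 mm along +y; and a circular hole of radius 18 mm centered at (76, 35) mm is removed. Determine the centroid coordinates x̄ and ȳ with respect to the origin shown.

rectangular body: A = 140 × 80 = 11200.00, centroid at (70.00, 40.00).
semicircular top: A = ½π·70² = 7696.90, centroid at (70.00, 109.71).
triangular fin: A = ½·35·65 = 1137.50, centroid at (151.67, 21.67).
hole: A = −π·18² = -1017.88, centroid at (76.00, 35.00).
ΣA = 19016.53 mm², ΣAx̄ = 1417945.40 mm³, ΣAȳ = 1281439.00 mm³.
x̄ = 1417945.40/19016.53 = 74.56 mm; ȳ = 1281439.00/19016.53 = 67.39 mm.

x̄ = 74.56 mm, ȳ = 67.39 mm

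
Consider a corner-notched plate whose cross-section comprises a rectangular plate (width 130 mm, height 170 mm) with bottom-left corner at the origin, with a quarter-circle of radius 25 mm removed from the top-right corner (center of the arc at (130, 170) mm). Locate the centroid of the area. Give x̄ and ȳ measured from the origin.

Part | A | x̄ᵢ | ȳᵢ | A·x̄ᵢ | A·ȳᵢ
plate | 22100.00 | 65.00 | 85.00 | 1436500.00 | 1878500.00
removed quarter-circle | -490.87 | 119.39 | 159.39 | -58605.27 | -78240.22
Σ | 21609.13 |  |  | 1377894.73 | 1800259.78
x̄ = 1377894.73 / 21609.13 = 63.76 mm
ȳ = 1800259.78 / 21609.13 = 83.31 mm

x̄ = 63.76 mm, ȳ = 83.31 mm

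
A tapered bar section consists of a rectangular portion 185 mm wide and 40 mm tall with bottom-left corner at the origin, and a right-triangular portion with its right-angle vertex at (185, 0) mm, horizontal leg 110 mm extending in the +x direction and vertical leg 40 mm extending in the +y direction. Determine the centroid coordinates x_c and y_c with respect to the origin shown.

x_c = 122.10 mm, y_c = 18.47 mm

Part | A | x̄ᵢ | ȳᵢ | A·x̄ᵢ | A·ȳᵢ
rectangular portion | 7400.00 | 92.50 | 20.00 | 684500.00 | 148000.00
triangular portion | 2200.00 | 221.67 | 13.33 | 487666.67 | 29333.33
Σ | 9600.00 |  |  | 1172166.67 | 177333.33
x_c = 1172166.67 / 9600.00 = 122.10 mm
y_c = 177333.33 / 9600.00 = 18.47 mm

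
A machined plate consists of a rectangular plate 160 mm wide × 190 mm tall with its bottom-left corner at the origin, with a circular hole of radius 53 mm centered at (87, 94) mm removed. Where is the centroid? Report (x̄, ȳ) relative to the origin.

plate: A = 160 × 190 = 30400.00, centroid at (80.00, 95.00).
hole: A = −π·53² = -8824.73, centroid at (87.00, 94.00).
ΣA = 21575.27 mm²
ΣAx̄ = (30400.00)(80.00) + (-8824.73)(87.00) = 1664248.16 mm³
ΣAȳ = (30400.00)(95.00) + (-8824.73)(94.00) = 2058475.03 mm³
x̄ = 1664248.16 / 21575.27 = 77.14 mm
ȳ = 2058475.03 / 21575.27 = 95.41 mm

x̄ = 77.14 mm, ȳ = 95.41 mm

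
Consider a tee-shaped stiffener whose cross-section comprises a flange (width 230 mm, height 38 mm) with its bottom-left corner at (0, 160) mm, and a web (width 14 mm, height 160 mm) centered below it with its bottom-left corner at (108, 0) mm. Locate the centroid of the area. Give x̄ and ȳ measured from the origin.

web: A = 14 × 160 = 2240.00, centroid at (115.00, 80.00).
flange: A = 230 × 38 = 8740.00, centroid at (115.00, 179.00).
ΣA = 10980.00 mm², ΣAx̄ = 1262700.00 mm³, ΣAȳ = 1743660.00 mm³.
x̄ = 1262700.00/10980.00 = 115.00 mm; ȳ = 1743660.00/10980.00 = 158.80 mm.

x̄ = 115.00 mm, ȳ = 158.80 mm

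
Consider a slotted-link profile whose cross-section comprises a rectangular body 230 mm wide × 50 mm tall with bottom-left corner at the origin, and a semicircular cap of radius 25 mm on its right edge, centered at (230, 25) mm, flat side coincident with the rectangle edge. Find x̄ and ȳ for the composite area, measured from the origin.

x̄ = 124.88 mm, ȳ = 25.00 mm

rectangular body: A = 230 × 50 = 11500.00, centroid at (115.00, 25.00).
semicircular end: A = ½π·25² = 981.75, centroid at (240.61, 25.00).
ΣA = 12481.75 mm²
ΣAx̄ = (11500.00)(115.00) + (981.75)(240.61) = 1558718.64 mm³
ΣAȳ = (11500.00)(25.00) + (981.75)(25.00) = 312043.69 mm³
x̄ = 1558718.64 / 12481.75 = 124.88 mm
ȳ = 312043.69 / 12481.75 = 25.00 mm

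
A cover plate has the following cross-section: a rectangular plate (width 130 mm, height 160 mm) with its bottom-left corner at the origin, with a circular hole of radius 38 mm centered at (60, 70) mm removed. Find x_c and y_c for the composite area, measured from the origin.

x_c = 66.39 mm, y_c = 82.79 mm

plate: A = 130 × 160 = 20800.00, centroid at (65.00, 80.00).
hole: A = −π·38² = -4536.46, centroid at (60.00, 70.00).
ΣA = 16263.54 mm², ΣAx_c = 1079812.41 mm³, ΣAy_c = 1346447.81 mm³.
x_c = 1079812.41/16263.54 = 66.39 mm; y_c = 1346447.81/16263.54 = 82.79 mm.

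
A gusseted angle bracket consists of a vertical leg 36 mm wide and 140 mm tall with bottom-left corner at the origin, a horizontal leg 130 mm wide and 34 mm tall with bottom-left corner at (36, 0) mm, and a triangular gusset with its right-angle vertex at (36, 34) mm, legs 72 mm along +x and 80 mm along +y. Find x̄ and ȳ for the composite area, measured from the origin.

x̄ = 57.53 mm, ȳ = 48.84 mm

vertical leg: A = 36 × 140 = 5040.00, centroid at (18.00, 70.00).
horizontal leg: A = 130 × 34 = 4420.00, centroid at (101.00, 17.00).
gusset: A = ½·72·80 = 2880.00, centroid at (60.00, 60.67).
ΣA = 12340.00 mm²
ΣAx̄ = (5040.00)(18.00) + (4420.00)(101.00) + (2880.00)(60.00) = 709940.00 mm³
ΣAȳ = (5040.00)(70.00) + (4420.00)(17.00) + (2880.00)(60.67) = 602660.00 mm³
x̄ = 709940.00 / 12340.00 = 57.53 mm
ȳ = 602660.00 / 12340.00 = 48.84 mm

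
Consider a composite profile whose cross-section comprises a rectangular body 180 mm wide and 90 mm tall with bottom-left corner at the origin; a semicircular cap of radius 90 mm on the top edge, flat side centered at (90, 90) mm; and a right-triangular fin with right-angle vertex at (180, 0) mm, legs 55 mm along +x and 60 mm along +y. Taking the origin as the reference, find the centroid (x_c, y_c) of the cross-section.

x_c = 95.85 mm, y_c = 78.27 mm

Part | A | x̄ᵢ | ȳᵢ | A·x̄ᵢ | A·ȳᵢ
rectangular body | 16200.00 | 90.00 | 45.00 | 1458000.00 | 729000.00
semicircular top | 12723.45 | 90.00 | 128.20 | 1145110.52 | 1631110.52
triangular fin | 1650.00 | 198.33 | 20.00 | 327250.00 | 33000.00
Σ | 30573.45 |  |  | 2930360.52 | 2393110.52
x_c = 2930360.52 / 30573.45 = 95.85 mm
y_c = 2393110.52 / 30573.45 = 78.27 mm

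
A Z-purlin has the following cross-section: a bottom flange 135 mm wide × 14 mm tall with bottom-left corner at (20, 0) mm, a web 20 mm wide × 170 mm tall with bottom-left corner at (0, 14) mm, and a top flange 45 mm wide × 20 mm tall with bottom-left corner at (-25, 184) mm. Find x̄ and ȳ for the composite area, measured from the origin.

bottom flange: A = 135 × 14 = 1890.00, centroid at (87.50, 7.00).
web: A = 20 × 170 = 3400.00, centroid at (10.00, 99.00).
top flange: A = 45 × 20 = 900.00, centroid at (-2.50, 194.00).
ΣA = 6190.00 mm²
ΣAx̄ = (1890.00)(87.50) + (3400.00)(10.00) + (900.00)(-2.50) = 197125.00 mm³
ΣAȳ = (1890.00)(7.00) + (3400.00)(99.00) + (900.00)(194.00) = 524430.00 mm³
x̄ = 197125.00 / 6190.00 = 31.85 mm
ȳ = 524430.00 / 6190.00 = 84.72 mm

x̄ = 31.85 mm, ȳ = 84.72 mm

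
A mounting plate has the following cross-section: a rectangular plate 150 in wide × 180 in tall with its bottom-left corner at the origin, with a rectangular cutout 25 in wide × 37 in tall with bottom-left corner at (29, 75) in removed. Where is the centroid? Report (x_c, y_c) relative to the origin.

plate: A = 150 × 180 = 27000.00, centroid at (75.00, 90.00).
hole: A = −(25 × 37) = -925.00, centroid at (41.50, 93.50).
ΣA = 26075.00 in²
ΣAx_c = (27000.00)(75.00) + (-925.00)(41.50) = 1986612.50 in³
ΣAy_c = (27000.00)(90.00) + (-925.00)(93.50) = 2343512.50 in³
x_c = 1986612.50 / 26075.00 = 76.19 in
y_c = 2343512.50 / 26075.00 = 89.88 in

x_c = 76.19 in, y_c = 89.88 in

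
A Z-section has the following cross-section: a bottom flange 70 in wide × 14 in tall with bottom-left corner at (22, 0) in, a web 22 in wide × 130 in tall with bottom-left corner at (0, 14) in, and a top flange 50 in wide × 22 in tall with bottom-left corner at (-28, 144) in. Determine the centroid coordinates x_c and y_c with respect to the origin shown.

x_c = 17.01 in, y_c = 81.64 in

bottom flange: A = 70 × 14 = 980.00, centroid at (57.00, 7.00).
web: A = 22 × 130 = 2860.00, centroid at (11.00, 79.00).
top flange: A = 50 × 22 = 1100.00, centroid at (-3.00, 155.00).
ΣA = 4940.00 in²
ΣAx_c = (980.00)(57.00) + (2860.00)(11.00) + (1100.00)(-3.00) = 84020.00 in³
ΣAy_c = (980.00)(7.00) + (2860.00)(79.00) + (1100.00)(155.00) = 403300.00 in³
x_c = 84020.00 / 4940.00 = 17.01 in
y_c = 403300.00 / 4940.00 = 81.64 in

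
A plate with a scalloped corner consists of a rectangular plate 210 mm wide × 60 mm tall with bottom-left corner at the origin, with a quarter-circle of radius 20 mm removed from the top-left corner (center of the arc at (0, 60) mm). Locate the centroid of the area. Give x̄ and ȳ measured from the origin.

x̄ = 107.47 mm, ȳ = 29.45 mm

plate: A = 210 × 60 = 12600.00, centroid at (105.00, 30.00).
removed quarter-circle: A = −¼π·20² = -314.16, centroid at (8.49, 51.51).
ΣA = 12285.84 mm²
ΣAx̄ = (12600.00)(105.00) + (-314.16)(8.49) = 1320333.33 mm³
ΣAȳ = (12600.00)(30.00) + (-314.16)(51.51) = 361817.11 mm³
x̄ = 1320333.33 / 12285.84 = 107.47 mm
ȳ = 361817.11 / 12285.84 = 29.45 mm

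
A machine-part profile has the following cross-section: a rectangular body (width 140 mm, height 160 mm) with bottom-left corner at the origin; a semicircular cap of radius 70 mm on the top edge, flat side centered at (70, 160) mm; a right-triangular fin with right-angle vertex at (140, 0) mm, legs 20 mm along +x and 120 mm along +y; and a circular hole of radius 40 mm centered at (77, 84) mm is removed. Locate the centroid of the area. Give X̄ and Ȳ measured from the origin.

Part | A | x̄ᵢ | ȳᵢ | A·x̄ᵢ | A·ȳᵢ
rectangular body | 22400.00 | 70.00 | 80.00 | 1568000.00 | 1792000.00
semicircular top | 7696.90 | 70.00 | 189.71 | 538783.14 | 1460170.99
triangular fin | 1200.00 | 146.67 | 40.00 | 176000.00 | 48000.00
hole | -5026.55 | 77.00 | 84.00 | -387044.21 | -422230.05
Σ | 26270.35 |  |  | 1895738.93 | 2877940.93
X̄ = 1895738.93 / 26270.35 = 72.16 mm
Ȳ = 2877940.93 / 26270.35 = 109.55 mm

X̄ = 72.16 mm, Ȳ = 109.55 mm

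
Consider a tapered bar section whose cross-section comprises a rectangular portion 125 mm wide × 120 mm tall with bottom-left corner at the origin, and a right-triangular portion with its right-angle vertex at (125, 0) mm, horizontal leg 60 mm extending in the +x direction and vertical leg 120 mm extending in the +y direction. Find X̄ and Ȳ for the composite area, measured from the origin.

Part | A | x̄ᵢ | ȳᵢ | A·x̄ᵢ | A·ȳᵢ
rectangular portion | 15000.00 | 62.50 | 60.00 | 937500.00 | 900000.00
triangular portion | 3600.00 | 145.00 | 40.00 | 522000.00 | 144000.00
Σ | 18600.00 |  |  | 1459500.00 | 1044000.00
X̄ = 1459500.00 / 18600.00 = 78.47 mm
Ȳ = 1044000.00 / 18600.00 = 56.13 mm

X̄ = 78.47 mm, Ȳ = 56.13 mm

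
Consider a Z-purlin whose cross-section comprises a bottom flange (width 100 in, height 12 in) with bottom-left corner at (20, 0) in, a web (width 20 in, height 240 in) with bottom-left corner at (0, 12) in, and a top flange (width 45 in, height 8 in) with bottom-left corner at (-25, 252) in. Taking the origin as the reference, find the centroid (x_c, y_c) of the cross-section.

bottom flange: A = 100 × 12 = 1200.00, centroid at (70.00, 6.00).
web: A = 20 × 240 = 4800.00, centroid at (10.00, 132.00).
top flange: A = 45 × 8 = 360.00, centroid at (-2.50, 256.00).
ΣA = 6360.00 in², ΣAx_c = 131100.00 in³, ΣAy_c = 732960.00 in³.
x_c = 131100.00/6360.00 = 20.61 in; y_c = 732960.00/6360.00 = 115.25 in.

x_c = 20.61 in, y_c = 115.25 in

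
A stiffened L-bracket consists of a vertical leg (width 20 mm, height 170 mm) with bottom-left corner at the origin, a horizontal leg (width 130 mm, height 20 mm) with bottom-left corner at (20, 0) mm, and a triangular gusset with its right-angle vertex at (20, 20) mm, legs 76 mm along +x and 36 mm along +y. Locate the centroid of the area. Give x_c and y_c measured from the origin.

x_c = 43.03 mm, y_c = 48.69 mm

vertical leg: A = 20 × 170 = 3400.00, centroid at (10.00, 85.00).
horizontal leg: A = 130 × 20 = 2600.00, centroid at (85.00, 10.00).
gusset: A = ½·76·36 = 1368.00, centroid at (45.33, 32.00).
ΣA = 7368.00 mm², ΣAx_c = 317016.00 mm³, ΣAy_c = 358776.00 mm³.
x_c = 317016.00/7368.00 = 43.03 mm; y_c = 358776.00/7368.00 = 48.69 mm.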